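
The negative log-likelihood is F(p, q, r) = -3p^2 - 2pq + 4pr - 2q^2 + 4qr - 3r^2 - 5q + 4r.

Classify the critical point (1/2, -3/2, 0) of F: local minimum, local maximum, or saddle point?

local maximum

The Hessian is constant: H = [[-6, -2, 4], [-2, -4, 4], [4, 4, -6]].
Leading principal minors: Δ₁ = -6, Δ₂ = 20, Δ₃ = -24.
The minors alternate sign starting negative (−, +, −), so H is negative definite: a local maximum.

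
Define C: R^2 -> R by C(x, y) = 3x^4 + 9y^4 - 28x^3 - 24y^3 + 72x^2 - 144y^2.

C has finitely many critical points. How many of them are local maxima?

C separates as a function of x plus a function of y, so ∇C=0 decouples.
∂C/∂x = 12x(x - 4)(x - 3) = 0 at x ∈ {0, 3, 4}; ∂C/∂y = 36y(y - 4)(y + 2) = 0 at y ∈ {-2, 0, 4}.
The Hessian is diagonal: diag(C_xx, C_yy). Second derivatives: C_xx(0)=144, C_xx(3)=-36, C_xx(4)=48; C_yy(-2)=432, C_yy(0)=-288, C_yy(4)=864.
Local maxima occur where both diagonal entries negative: (3, 0). Count: 1.

1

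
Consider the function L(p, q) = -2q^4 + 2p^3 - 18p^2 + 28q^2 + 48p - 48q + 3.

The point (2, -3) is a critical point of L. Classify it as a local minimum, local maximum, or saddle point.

The mixed partial ∂²L/∂p∂q is 0, so the Hessian at any point is diag(L_pp, L_qq) = diag(12(p - 3), 8(-3q^2 + 7)).
At (2, -3): H = diag(-12, -160).
Both eigenvalues are negative, so H is negative definite: a local maximum.

local maximum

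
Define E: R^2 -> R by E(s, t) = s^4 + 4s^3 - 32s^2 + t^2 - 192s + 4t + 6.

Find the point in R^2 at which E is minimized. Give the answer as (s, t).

E(s,t) separates as P(s) + Q(t) + 6, so its minimum is min P + min Q + 6.
P'(s) = 4(s - 4)(s + 3)(s + 4) vanishes at s ∈ {-4, -3, 4}; Q'(t) = 2(t + 2) vanishes at t ∈ {-2}.
Local minima of P (where P''>0): P(-4)=256, P(4)=-768. Local minima of Q: Q(-2)=-4.
So the global minimum of E is P(4) + Q(-2) + 6 = -768 − 4 + 6 = -766, attained at (4, -2).

(4, -2)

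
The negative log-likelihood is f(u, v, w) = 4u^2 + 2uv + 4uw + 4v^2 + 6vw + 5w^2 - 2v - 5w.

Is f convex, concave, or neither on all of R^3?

f is quadratic, so its Hessian is the constant matrix H = [[8, 2, 4], [2, 8, 6], [4, 6, 10]].
Leading principal minors: 8, 60, 280.
All positive ⇒ H ≻ 0 ⇒ convex.

convex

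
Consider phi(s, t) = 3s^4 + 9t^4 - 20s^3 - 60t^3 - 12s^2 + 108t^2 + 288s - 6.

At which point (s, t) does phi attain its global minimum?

phi(s,t) separates as P(s) + Q(t) − 6, so its minimum is min P + min Q − 6.
P'(s) = 12(s - 4)(s - 3)(s + 2) vanishes at s ∈ {-2, 3, 4}; Q'(t) = 36t(t - 3)(t - 2) vanishes at t ∈ {0, 2, 3}.
Local minima of P (where P''>0): P(-2)=-416, P(4)=448. Local minima of Q: Q(0)=0, Q(3)=81.
So the global minimum of phi is P(-2) + Q(0) − 6 = -416 + 0 − 6 = -422, attained at (-2, 0).

(-2, 0)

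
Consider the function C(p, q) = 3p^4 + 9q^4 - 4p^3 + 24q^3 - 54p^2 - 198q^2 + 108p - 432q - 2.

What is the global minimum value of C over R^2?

-2162

C(p,q) separates as A(p) + B(q) − 2, so its minimum is min A + min B − 2.
A'(p) = 12(p - 3)(p - 1)(p + 3) vanishes at p ∈ {-3, 1, 3}; B'(q) = 36(q - 3)(q + 1)(q + 4) vanishes at q ∈ {-4, -1, 3}.
Local minima of A (where A''>0): A(-3)=-459, A(3)=-27. Local minima of B: B(-4)=-672, B(3)=-1701.
So the global minimum of C is A(-3) + B(3) − 2 = -459 − 1701 − 2 = -2162, attained at (-3, 3).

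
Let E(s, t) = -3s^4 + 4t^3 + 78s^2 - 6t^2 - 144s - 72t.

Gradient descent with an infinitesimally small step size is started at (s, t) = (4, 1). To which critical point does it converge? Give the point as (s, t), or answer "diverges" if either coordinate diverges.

E is separable, so gradient descent decouples: s follows -∂E/∂s, t follows -∂E/∂t.
∂E/∂s = -12(s - 3)(s - 1)(s + 4); at s=4 this is -288, so s increases.
∂E/∂t = 12(t - 3)(t + 2); at t=1 this is -72, so t increases.
The s-coordinate has no critical point in that direction and runs off to infinity.

diverges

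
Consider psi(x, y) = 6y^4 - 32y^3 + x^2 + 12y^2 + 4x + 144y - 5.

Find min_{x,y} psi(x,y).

psi(x,y) separates as P(x) + Q(y) − 5, so its minimum is min P + min Q − 5.
P'(x) = 2x + 4 vanishes at x ∈ {-2}; Q'(y) = 24(y - 3)(y - 2)(y + 1) vanishes at y ∈ {-1, 2, 3}.
Local minima of P (where P''>0): P(-2)=-4. Local minima of Q: Q(-1)=-94, Q(3)=162.
So the global minimum of psi is P(-2) + Q(-1) − 5 = -4 − 94 − 5 = -103, attained at (-2, -1).

-103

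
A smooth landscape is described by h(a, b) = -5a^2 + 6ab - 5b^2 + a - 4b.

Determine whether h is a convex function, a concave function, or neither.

h is quadratic, so its Hessian is the constant matrix H = [[-10, 6], [6, -10]].
det(H) = 64, tr(H) = -20.
det(H) > 0 and tr(H) < 0, so H is negative definite everywhere: concave.

concave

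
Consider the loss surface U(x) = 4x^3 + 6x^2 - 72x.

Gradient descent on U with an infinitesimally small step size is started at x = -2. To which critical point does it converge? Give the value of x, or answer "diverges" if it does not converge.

2

U'(x) = 12(x - 2)(x + 3), so U'(-2) = -48.
Gradient descent moves in the -U' direction, i.e. x is increasing.
The nearest critical point in that direction is x = 2, where U'' = 60 > 0 (a local minimum). The iterate converges there.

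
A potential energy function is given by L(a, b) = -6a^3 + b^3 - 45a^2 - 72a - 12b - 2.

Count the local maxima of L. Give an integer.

L separates as a function of a plus a function of b, so ∇L=0 decouples.
∂L/∂a = -18(a + 1)(a + 4) = 0 at a ∈ {-4, -1}; ∂L/∂b = 3(b - 2)(b + 2) = 0 at b ∈ {-2, 2}.
The Hessian is diagonal: diag(L_aa, L_bb). Second derivatives: L_aa(-4)=54, L_aa(-1)=-54; L_bb(-2)=-12, L_bb(2)=12.
Local maxima occur where both diagonal entries negative: (-1, -2). Count: 1.

1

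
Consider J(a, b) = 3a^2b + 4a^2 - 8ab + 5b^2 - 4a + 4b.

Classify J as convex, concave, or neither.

neither

The term 3a^2b is cubic, so the Hessian is not constant.
∂²J/∂a² = 6b + 8, which takes both signs as b varies (negative for sufficiently negative b). A diagonal entry of the Hessian changing sign means the Hessian is neither positive- nor negative-semidefinite on all of R^2.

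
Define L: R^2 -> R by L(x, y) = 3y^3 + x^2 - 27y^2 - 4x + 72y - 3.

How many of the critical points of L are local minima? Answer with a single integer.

1

L separates as a function of x plus a function of y, so ∇L=0 decouples.
∂L/∂x = 2(x - 2) = 0 at x ∈ {2}; ∂L/∂y = 9(y - 4)(y - 2) = 0 at y ∈ {2, 4}.
The Hessian is diagonal: diag(L_xx, L_yy). Second derivatives: L_xx(2)=2; L_yy(2)=-18, L_yy(4)=18.
Local minima occur where both diagonal entries positive: (2, 4). Count: 1.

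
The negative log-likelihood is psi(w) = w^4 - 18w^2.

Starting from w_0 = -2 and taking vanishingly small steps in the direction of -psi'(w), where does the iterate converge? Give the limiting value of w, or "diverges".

-3

psi'(w) = 4w(w - 3)(w + 3), so psi'(-2) = 40.
Gradient descent moves in the -psi' direction, i.e. w is decreasing.
The nearest critical point in that direction is w = -3, where psi'' = 72 > 0 (a local minimum). The iterate converges there.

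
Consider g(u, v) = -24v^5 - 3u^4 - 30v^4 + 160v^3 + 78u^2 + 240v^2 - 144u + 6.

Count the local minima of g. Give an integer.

2

g separates as a function of u plus a function of v, so ∇g=0 decouples.
∂g/∂u = -12(u - 3)(u - 1)(u + 4) = 0 at u ∈ {-4, 1, 3}; ∂g/∂v = -120v(v - 2)(v + 1)(v + 2) = 0 at v ∈ {-2, -1, 0, 2}.
The Hessian is diagonal: diag(g_uu, g_vv). Second derivatives: g_uu(-4)=-420, g_uu(1)=120, g_uu(3)=-168; g_vv(-2)=960, g_vv(-1)=-360, g_vv(0)=480, g_vv(2)=-2880.
Local minima occur where both diagonal entries positive: (1, -2), (1, 0). Count: 2.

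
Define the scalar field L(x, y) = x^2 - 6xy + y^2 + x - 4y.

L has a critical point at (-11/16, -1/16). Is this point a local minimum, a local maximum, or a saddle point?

saddle point

The Hessian of L is constant: H = [[2, -6], [-6, 2]].
det(H) = 2·2 − (-6)² = -32.
Since det(H) < 0, H is indefinite and the critical point is a saddle point.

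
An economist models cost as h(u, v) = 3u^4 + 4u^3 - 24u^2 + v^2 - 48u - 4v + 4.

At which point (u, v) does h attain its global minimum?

(2, 2)

h(u,v) separates as P(u) + Q(v) + 4, so its minimum is min P + min Q + 4.
P'(u) = 12(u - 2)(u + 1)(u + 2) vanishes at u ∈ {-2, -1, 2}; Q'(v) = 2v - 4 vanishes at v ∈ {2}.
Local minima of P (where P''>0): P(-2)=16, P(2)=-112. Local minima of Q: Q(2)=-4.
So the global minimum of h is P(2) + Q(2) + 4 = -112 − 4 + 4 = -112, attained at (2, 2).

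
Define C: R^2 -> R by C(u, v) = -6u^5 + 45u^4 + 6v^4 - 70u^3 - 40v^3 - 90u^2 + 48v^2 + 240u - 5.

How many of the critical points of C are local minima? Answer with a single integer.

4

C separates as a function of u plus a function of v, so ∇C=0 decouples.
∂C/∂u = -30(u - 4)(u - 2)(u - 1)(u + 1) = 0 at u ∈ {-1, 1, 2, 4}; ∂C/∂v = 24v(v - 4)(v - 1) = 0 at v ∈ {0, 1, 4}.
The Hessian is diagonal: diag(C_uu, C_vv). Second derivatives: C_uu(-1)=900, C_uu(1)=-180, C_uu(2)=180, C_uu(4)=-900; C_vv(0)=96, C_vv(1)=-72, C_vv(4)=288.
Local minima occur where both diagonal entries positive: (-1, 0), (-1, 4), (2, 0), (2, 4). Count: 4.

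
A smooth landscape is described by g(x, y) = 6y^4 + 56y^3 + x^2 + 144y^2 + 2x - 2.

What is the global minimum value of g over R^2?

g(x,y) separates as P(x) + Q(y) − 2, so its minimum is min P + min Q − 2.
P'(x) = 2x + 2 vanishes at x ∈ {-1}; Q'(y) = 24y(y + 3)(y + 4) vanishes at y ∈ {-4, -3, 0}.
Local minima of P (where P''>0): P(-1)=-1. Local minima of Q: Q(-4)=256, Q(0)=0.
So the global minimum of g is P(-1) + Q(0) − 2 = -1 + 0 − 2 = -3, attained at (-1, 0).

-3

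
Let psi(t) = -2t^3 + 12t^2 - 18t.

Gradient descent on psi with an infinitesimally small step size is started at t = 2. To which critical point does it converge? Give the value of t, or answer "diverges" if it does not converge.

psi'(t) = -6(t - 3)(t - 1), so psi'(2) = 6.
Gradient descent moves in the -psi' direction, i.e. t is decreasing.
The nearest critical point in that direction is t = 1, where psi'' = 12 > 0 (a local minimum). The iterate converges there.

1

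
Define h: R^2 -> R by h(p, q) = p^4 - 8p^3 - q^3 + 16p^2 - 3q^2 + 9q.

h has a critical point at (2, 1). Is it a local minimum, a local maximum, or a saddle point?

The mixed partial ∂²h/∂p∂q is 0, so the Hessian at any point is diag(h_pp, h_qq) = diag(4(3p^2 - 12p + 8), -6(q + 1)).
At (2, 1): H = diag(-16, -12).
Both eigenvalues are negative, so H is negative definite: a local maximum.

local maximum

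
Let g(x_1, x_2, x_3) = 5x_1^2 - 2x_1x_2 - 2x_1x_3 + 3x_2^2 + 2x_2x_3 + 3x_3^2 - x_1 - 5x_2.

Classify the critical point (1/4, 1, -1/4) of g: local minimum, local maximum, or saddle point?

local minimum

The Hessian is constant: H = [[10, -2, -2], [-2, 6, 2], [-2, 2, 6]].
Leading principal minors: Δ₁ = 10, Δ₂ = 56, Δ₃ = 288.
All leading minors are positive, so H is positive definite: a local minimum.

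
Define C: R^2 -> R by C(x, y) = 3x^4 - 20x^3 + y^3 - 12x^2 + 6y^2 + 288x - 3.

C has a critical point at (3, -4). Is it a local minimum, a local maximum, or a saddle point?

local maximum

The mixed partial ∂²C/∂x∂y is 0, so the Hessian at any point is diag(C_xx, C_yy) = diag(12(3x^2 - 10x - 2), 6(y + 2)).
At (3, -4): H = diag(-60, -12).
Both eigenvalues are negative, so H is negative definite: a local maximum.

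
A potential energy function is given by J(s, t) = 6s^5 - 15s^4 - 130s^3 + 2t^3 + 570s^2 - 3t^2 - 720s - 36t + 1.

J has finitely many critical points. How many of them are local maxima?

2

J separates as a function of s plus a function of t, so ∇J=0 decouples.
∂J/∂s = 30(s - 3)(s - 2)(s - 1)(s + 4) = 0 at s ∈ {-4, 1, 2, 3}; ∂J/∂t = 6(t - 3)(t + 2) = 0 at t ∈ {-2, 3}.
The Hessian is diagonal: diag(J_ss, J_tt). Second derivatives: J_ss(-4)=-6300, J_ss(1)=300, J_ss(2)=-180, J_ss(3)=420; J_tt(-2)=-30, J_tt(3)=30.
Local maxima occur where both diagonal entries negative: (-4, -2), (2, -2). Count: 2.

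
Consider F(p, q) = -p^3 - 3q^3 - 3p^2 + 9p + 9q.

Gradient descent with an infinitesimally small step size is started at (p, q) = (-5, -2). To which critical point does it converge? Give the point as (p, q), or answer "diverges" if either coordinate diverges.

(-3, -1)

F is separable, so gradient descent decouples: p follows -∂F/∂p, q follows -∂F/∂q.
∂F/∂p = -3(p - 1)(p + 3); at p=-5 this is -36, so p increases.
∂F/∂q = -9(q - 1)(q + 1); at q=-2 this is -27, so q increases.
p converges to its nearest critical value -3 (a local min of the p-part); q converges to -1. The iterate converges to (-3, -1).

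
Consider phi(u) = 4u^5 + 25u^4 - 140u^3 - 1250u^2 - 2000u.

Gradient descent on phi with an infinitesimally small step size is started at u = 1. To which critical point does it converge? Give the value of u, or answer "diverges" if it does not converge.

5

phi'(u) = 20(u - 5)(u + 1)(u + 4)(u + 5), so phi'(1) = -4800.
Gradient descent moves in the -phi' direction, i.e. u is increasing.
The nearest critical point in that direction is u = 5, where phi'' = 10800 > 0 (a local minimum). The iterate converges there.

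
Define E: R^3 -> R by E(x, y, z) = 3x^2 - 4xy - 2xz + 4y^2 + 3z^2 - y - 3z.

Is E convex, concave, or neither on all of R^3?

convex

E is quadratic, so its Hessian is the constant matrix H = [[6, -4, -2], [-4, 8, 0], [-2, 0, 6]].
Leading principal minors: 6, 32, 160.
All positive ⇒ H ≻ 0 ⇒ convex.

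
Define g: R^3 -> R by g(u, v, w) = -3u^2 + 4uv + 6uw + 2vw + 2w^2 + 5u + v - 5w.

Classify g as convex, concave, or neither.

g is quadratic, so its Hessian is the constant matrix H = [[-6, 4, 6], [4, 0, 2], [6, 2, 4]].
Leading principal minors: -6, -16, 56.
Neither pattern holds ⇒ H is indefinite ⇒ neither convex nor concave.

neither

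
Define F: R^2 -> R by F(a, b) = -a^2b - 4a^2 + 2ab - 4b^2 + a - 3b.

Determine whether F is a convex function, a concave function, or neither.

The term -a^2b is cubic, so the Hessian is not constant.
∂²F/∂a² = -2b - 8, which takes both signs as b varies (negative for sufficiently large b). A diagonal entry of the Hessian changing sign means the Hessian is neither positive- nor negative-semidefinite on all of R^2.

neither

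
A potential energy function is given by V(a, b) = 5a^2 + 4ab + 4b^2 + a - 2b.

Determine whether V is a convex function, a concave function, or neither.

convex

V is quadratic, so its Hessian is the constant matrix H = [[10, 4], [4, 8]].
det(H) = 64, tr(H) = 18.
det(H) > 0 and tr(H) > 0, so H is positive definite everywhere: convex.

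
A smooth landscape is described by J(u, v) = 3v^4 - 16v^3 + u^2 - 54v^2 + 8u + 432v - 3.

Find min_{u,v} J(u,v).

J(u,v) separates as P(u) + Q(v) − 3, so its minimum is min P + min Q − 3.
P'(u) = 2u + 8 vanishes at u ∈ {-4}; Q'(v) = 12(v - 4)(v - 3)(v + 3) vanishes at v ∈ {-3, 3, 4}.
Local minima of P (where P''>0): P(-4)=-16. Local minima of Q: Q(-3)=-1107, Q(4)=608.
So the global minimum of J is P(-4) + Q(-3) − 3 = -16 − 1107 − 3 = -1126, attained at (-4, -3).

-1126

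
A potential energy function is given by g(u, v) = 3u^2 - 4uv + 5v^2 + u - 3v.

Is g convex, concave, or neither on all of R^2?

convex

g is quadratic, so its Hessian is the constant matrix H = [[6, -4], [-4, 10]].
det(H) = 44, tr(H) = 16.
det(H) > 0 and tr(H) > 0, so H is positive definite everywhere: convex.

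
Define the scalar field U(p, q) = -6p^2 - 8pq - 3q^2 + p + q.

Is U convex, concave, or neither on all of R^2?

concave

U is quadratic, so its Hessian is the constant matrix H = [[-12, -8], [-8, -6]].
det(H) = 8, tr(H) = -18.
det(H) > 0 and tr(H) < 0, so H is negative definite everywhere: concave.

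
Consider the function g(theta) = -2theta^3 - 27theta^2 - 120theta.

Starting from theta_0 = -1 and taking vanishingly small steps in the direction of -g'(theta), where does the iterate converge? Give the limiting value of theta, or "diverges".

g'(theta) = -6(theta + 4)(theta + 5), so g'(-1) = -72.
Gradient descent moves in the -g' direction, i.e. theta is increasing.
There is no critical point above theta=-1, and g' keeps the same sign, so the iterate runs off to +∞.

diverges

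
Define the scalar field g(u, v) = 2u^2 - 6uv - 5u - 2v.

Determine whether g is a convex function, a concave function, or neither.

g is quadratic, so its Hessian is the constant matrix H = [[4, -6], [-6, 0]].
det(H) = -36, tr(H) = 4.
det(H) < 0, so H is indefinite: neither convex nor concave.

neither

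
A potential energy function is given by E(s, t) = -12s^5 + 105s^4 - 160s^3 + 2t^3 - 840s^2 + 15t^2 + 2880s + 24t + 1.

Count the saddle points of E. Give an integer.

E separates as a function of s plus a function of t, so ∇E=0 decouples.
∂E/∂s = -60(s - 4)(s - 3)(s - 2)(s + 2) = 0 at s ∈ {-2, 2, 3, 4}; ∂E/∂t = 6(t + 1)(t + 4) = 0 at t ∈ {-4, -1}.
The Hessian is diagonal: diag(E_ss, E_tt). Second derivatives: E_ss(-2)=7200, E_ss(2)=-480, E_ss(3)=300, E_ss(4)=-720; E_tt(-4)=-18, E_tt(-1)=18.
Saddle points occur where the two diagonal entries have opposite signs: (-2, -4), (2, -1), (3, -4), (4, -1). Count: 4.

4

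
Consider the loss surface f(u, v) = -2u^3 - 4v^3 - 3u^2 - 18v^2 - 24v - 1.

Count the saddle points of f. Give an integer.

2

f separates as a function of u plus a function of v, so ∇f=0 decouples.
∂f/∂u = -6u(u + 1) = 0 at u ∈ {-1, 0}; ∂f/∂v = -12(v + 1)(v + 2) = 0 at v ∈ {-2, -1}.
The Hessian is diagonal: diag(f_uu, f_vv). Second derivatives: f_uu(-1)=6, f_uu(0)=-6; f_vv(-2)=12, f_vv(-1)=-12.
Saddle points occur where the two diagonal entries have opposite signs: (-1, -1), (0, -2). Count: 2.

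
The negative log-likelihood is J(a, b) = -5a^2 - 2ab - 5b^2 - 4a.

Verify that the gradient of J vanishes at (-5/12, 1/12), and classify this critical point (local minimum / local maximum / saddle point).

∇J = (-10a - 2b - 4, -2a - 10b); substituting (-5/12, 1/12) gives ∇J = (0, 0), so (-5/12, 1/12) is indeed a critical point.
The Hessian of J is constant: H = [[-10, -2], [-2, -10]].
det(H) = (-10)·(-10) − (-2)² = 96.
det(H) > 0 and tr(H) = -20 < 0, so H is negative definite and the point is a local maximum.

local maximum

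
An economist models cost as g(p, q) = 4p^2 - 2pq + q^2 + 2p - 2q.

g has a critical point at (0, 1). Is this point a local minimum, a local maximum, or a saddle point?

The Hessian of g is constant: H = [[8, -2], [-2, 2]].
det(H) = 8·2 − (-2)² = 12.
det(H) > 0 and tr(H) = 10 > 0, so H is positive definite and the point is a local minimum.

local minimum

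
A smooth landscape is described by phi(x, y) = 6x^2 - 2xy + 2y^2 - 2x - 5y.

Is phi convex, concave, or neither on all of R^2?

convex

phi is quadratic, so its Hessian is the constant matrix H = [[12, -2], [-2, 4]].
det(H) = 44, tr(H) = 16.
det(H) > 0 and tr(H) > 0, so H is positive definite everywhere: convex.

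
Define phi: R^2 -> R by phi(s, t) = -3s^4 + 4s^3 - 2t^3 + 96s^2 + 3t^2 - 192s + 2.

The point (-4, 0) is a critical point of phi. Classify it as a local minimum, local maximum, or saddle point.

saddle point

The mixed partial ∂²phi/∂s∂t is 0, so the Hessian at any point is diag(phi_ss, phi_tt) = diag(12(-3s^2 + 2s + 16), 6(-2t + 1)).
At (-4, 0): H = diag(-480, 6).
The eigenvalues have opposite signs, so H is indefinite: a saddle point.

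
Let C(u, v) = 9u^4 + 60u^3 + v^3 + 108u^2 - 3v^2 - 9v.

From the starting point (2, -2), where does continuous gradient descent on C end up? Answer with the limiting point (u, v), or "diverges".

C is separable, so gradient descent decouples: u follows -∂C/∂u, v follows -∂C/∂v.
∂C/∂u = 36u(u + 2)(u + 3); at u=2 this is 1440, so u decreases.
∂C/∂v = 3(v - 3)(v + 1); at v=-2 this is 15, so v decreases.
The v-coordinate has no critical point in that direction and runs off to infinity.

diverges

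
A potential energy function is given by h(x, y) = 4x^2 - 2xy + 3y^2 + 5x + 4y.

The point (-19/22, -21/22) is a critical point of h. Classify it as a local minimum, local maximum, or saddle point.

local minimum

The Hessian of h is constant: H = [[8, -2], [-2, 6]].
det(H) = 8·6 − (-2)² = 44.
det(H) > 0 and tr(H) = 14 > 0, so H is positive definite and the point is a local minimum.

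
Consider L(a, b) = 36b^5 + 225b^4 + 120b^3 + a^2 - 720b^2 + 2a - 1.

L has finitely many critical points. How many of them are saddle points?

L separates as a function of a plus a function of b, so ∇L=0 decouples.
∂L/∂a = 2(a + 1) = 0 at a ∈ {-1}; ∂L/∂b = 180b(b - 1)(b + 2)(b + 4) = 0 at b ∈ {-4, -2, 0, 1}.
The Hessian is diagonal: diag(L_aa, L_bb). Second derivatives: L_aa(-1)=2; L_bb(-4)=-7200, L_bb(-2)=2160, L_bb(0)=-1440, L_bb(1)=2700.
Saddle points occur where the two diagonal entries have opposite signs: (-1, -4), (-1, 0). Count: 2.

2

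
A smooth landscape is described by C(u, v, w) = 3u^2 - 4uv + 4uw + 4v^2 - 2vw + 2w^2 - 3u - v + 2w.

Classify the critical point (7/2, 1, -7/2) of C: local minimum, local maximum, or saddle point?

local minimum

The Hessian is constant: H = [[6, -4, 4], [-4, 8, -2], [4, -2, 4]].
Leading principal minors: Δ₁ = 6, Δ₂ = 32, Δ₃ = 40.
All leading minors are positive, so H is positive definite: a local minimum.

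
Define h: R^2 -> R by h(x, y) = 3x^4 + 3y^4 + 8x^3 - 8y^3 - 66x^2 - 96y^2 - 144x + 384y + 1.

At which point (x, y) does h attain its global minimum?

(3, -4)

h(x,y) separates as P(x) + Q(y) + 1, so its minimum is min P + min Q + 1.
P'(x) = 12(x - 3)(x + 1)(x + 4) vanishes at x ∈ {-4, -1, 3}; Q'(y) = 12(y - 4)(y - 2)(y + 4) vanishes at y ∈ {-4, 2, 4}.
Local minima of P (where P''>0): P(-4)=-224, P(3)=-567. Local minima of Q: Q(-4)=-1792, Q(4)=256.
So the global minimum of h is P(3) + Q(-4) + 1 = -567 − 1792 + 1 = -2358, attained at (3, -4).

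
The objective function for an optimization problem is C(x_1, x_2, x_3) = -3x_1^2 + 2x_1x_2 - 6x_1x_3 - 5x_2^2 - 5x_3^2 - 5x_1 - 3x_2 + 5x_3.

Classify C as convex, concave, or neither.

C is quadratic, so its Hessian is the constant matrix H = [[-6, 2, -6], [2, -10, 0], [-6, 0, -10]].
Leading principal minors: -6, 56, -200.
Signs alternate −, +, − ⇒ H ≺ 0 ⇒ concave.

concave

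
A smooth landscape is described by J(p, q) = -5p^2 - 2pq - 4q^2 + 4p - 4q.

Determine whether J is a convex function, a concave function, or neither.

concave

J is quadratic, so its Hessian is the constant matrix H = [[-10, -2], [-2, -8]].
det(H) = 76, tr(H) = -18.
det(H) > 0 and tr(H) < 0, so H is negative definite everywhere: concave.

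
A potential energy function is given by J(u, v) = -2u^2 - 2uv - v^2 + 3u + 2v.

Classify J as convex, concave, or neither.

J is quadratic, so its Hessian is the constant matrix H = [[-4, -2], [-2, -2]].
det(H) = 4, tr(H) = -6.
det(H) > 0 and tr(H) < 0, so H is negative definite everywhere: concave.

concave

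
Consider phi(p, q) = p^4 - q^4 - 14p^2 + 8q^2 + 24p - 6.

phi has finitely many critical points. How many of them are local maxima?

2

phi separates as a function of p plus a function of q, so ∇phi=0 decouples.
∂phi/∂p = 4(p - 2)(p - 1)(p + 3) = 0 at p ∈ {-3, 1, 2}; ∂phi/∂q = -4q(q - 2)(q + 2) = 0 at q ∈ {-2, 0, 2}.
The Hessian is diagonal: diag(phi_pp, phi_qq). Second derivatives: phi_pp(-3)=80, phi_pp(1)=-16, phi_pp(2)=20; phi_qq(-2)=-32, phi_qq(0)=16, phi_qq(2)=-32.
Local maxima occur where both diagonal entries negative: (1, -2), (1, 2). Count: 2.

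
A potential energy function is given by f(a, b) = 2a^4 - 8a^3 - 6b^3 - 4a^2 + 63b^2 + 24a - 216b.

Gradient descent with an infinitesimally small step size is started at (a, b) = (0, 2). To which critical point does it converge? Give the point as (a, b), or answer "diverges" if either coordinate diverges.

(-1, 3)

f is separable, so gradient descent decouples: a follows -∂f/∂a, b follows -∂f/∂b.
∂f/∂a = 8(a - 3)(a - 1)(a + 1); at a=0 this is 24, so a decreases.
∂f/∂b = -18(b - 4)(b - 3); at b=2 this is -36, so b increases.
a converges to its nearest critical value -1 (a local min of the a-part); b converges to 3. The iterate converges to (-1, 3).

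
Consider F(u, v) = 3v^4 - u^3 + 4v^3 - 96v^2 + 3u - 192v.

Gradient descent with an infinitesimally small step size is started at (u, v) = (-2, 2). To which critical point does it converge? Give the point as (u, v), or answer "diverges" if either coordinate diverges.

F is separable, so gradient descent decouples: u follows -∂F/∂u, v follows -∂F/∂v.
∂F/∂u = -3(u - 1)(u + 1); at u=-2 this is -9, so u increases.
∂F/∂v = 12(v - 4)(v + 1)(v + 4); at v=2 this is -432, so v increases.
u converges to its nearest critical value -1 (a local min of the u-part); v converges to 4. The iterate converges to (-1, 4).

(-1, 4)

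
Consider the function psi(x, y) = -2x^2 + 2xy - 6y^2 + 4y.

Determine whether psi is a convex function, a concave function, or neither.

psi is quadratic, so its Hessian is the constant matrix H = [[-4, 2], [2, -12]].
det(H) = 44, tr(H) = -16.
det(H) > 0 and tr(H) < 0, so H is negative definite everywhere: concave.

concave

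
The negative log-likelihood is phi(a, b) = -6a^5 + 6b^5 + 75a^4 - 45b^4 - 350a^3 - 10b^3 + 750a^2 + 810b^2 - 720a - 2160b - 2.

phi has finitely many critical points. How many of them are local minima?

4

phi separates as a function of a plus a function of b, so ∇phi=0 decouples.
∂phi/∂a = -30(a - 4)(a - 3)(a - 2)(a - 1) = 0 at a ∈ {1, 2, 3, 4}; ∂phi/∂b = 30(b - 4)(b - 3)(b - 2)(b + 3) = 0 at b ∈ {-3, 2, 3, 4}.
The Hessian is diagonal: diag(phi_aa, phi_bb). Second derivatives: phi_aa(1)=180, phi_aa(2)=-60, phi_aa(3)=60, phi_aa(4)=-180; phi_bb(-3)=-6300, phi_bb(2)=300, phi_bb(3)=-180, phi_bb(4)=420.
Local minima occur where both diagonal entries positive: (1, 2), (1, 4), (3, 2), (3, 4). Count: 4.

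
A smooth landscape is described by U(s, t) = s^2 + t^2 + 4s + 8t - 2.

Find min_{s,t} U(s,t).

U(s,t) separates as P(s) + Q(t) − 2, so its minimum is min P + min Q − 2.
P'(s) = 2s + 4 vanishes at s ∈ {-2}; Q'(t) = 2(t + 4) vanishes at t ∈ {-4}.
Local minima of P (where P''>0): P(-2)=-4. Local minima of Q: Q(-4)=-16.
So the global minimum of U is P(-2) + Q(-4) − 2 = -4 − 16 − 2 = -22, attained at (-2, -4).

-22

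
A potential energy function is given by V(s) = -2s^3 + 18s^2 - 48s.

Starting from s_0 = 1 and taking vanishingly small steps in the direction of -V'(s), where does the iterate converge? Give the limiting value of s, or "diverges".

V'(s) = -6(s - 4)(s - 2), so V'(1) = -18.
Gradient descent moves in the -V' direction, i.e. s is increasing.
The nearest critical point in that direction is s = 2, where V'' = 12 > 0 (a local minimum). The iterate converges there.

2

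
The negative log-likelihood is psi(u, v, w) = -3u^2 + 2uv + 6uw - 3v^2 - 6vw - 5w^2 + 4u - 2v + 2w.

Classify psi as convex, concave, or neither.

psi is quadratic, so its Hessian is the constant matrix H = [[-6, 2, 6], [2, -6, -6], [6, -6, -10]].
Leading principal minors: -6, 32, -32.
Signs alternate −, +, − ⇒ H ≺ 0 ⇒ concave.

concave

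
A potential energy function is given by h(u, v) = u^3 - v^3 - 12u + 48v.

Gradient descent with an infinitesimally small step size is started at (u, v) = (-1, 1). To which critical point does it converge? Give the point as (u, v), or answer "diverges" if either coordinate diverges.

h is separable, so gradient descent decouples: u follows -∂h/∂u, v follows -∂h/∂v.
∂h/∂u = 3(u - 2)(u + 2); at u=-1 this is -9, so u increases.
∂h/∂v = -3(v - 4)(v + 4); at v=1 this is 45, so v decreases.
u converges to its nearest critical value 2 (a local min of the u-part); v converges to -4. The iterate converges to (2, -4).

(2, -4)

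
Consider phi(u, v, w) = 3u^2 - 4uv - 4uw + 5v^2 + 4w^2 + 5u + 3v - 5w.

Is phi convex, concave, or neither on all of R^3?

convex

phi is quadratic, so its Hessian is the constant matrix H = [[6, -4, -4], [-4, 10, 0], [-4, 0, 8]].
Leading principal minors: 6, 44, 192.
All positive ⇒ H ≻ 0 ⇒ convex.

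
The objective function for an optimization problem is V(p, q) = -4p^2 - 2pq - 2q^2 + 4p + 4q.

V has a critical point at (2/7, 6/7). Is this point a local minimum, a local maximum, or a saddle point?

The Hessian of V is constant: H = [[-8, -2], [-2, -4]].
det(H) = (-8)·(-4) − (-2)² = 28.
det(H) > 0 and tr(H) = -12 < 0, so H is negative definite and the point is a local maximum.

local maximum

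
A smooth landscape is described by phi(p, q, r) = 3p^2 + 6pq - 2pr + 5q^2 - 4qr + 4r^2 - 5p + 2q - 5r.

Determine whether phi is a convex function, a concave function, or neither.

phi is quadratic, so its Hessian is the constant matrix H = [[6, 6, -2], [6, 10, -4], [-2, -4, 8]].
Leading principal minors: 6, 24, 152.
All positive ⇒ H ≻ 0 ⇒ convex.

convex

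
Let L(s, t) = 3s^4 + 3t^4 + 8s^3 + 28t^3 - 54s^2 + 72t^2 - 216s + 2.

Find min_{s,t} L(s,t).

L(s,t) separates as P(s) + Q(t) + 2, so its minimum is min P + min Q + 2.
P'(s) = 12(s - 3)(s + 2)(s + 3) vanishes at s ∈ {-3, -2, 3}; Q'(t) = 12t(t + 3)(t + 4) vanishes at t ∈ {-4, -3, 0}.
Local minima of P (where P''>0): P(-3)=189, P(3)=-675. Local minima of Q: Q(-4)=128, Q(0)=0.
So the global minimum of L is P(3) + Q(0) + 2 = -675 + 0 + 2 = -673, attained at (3, 0).

-673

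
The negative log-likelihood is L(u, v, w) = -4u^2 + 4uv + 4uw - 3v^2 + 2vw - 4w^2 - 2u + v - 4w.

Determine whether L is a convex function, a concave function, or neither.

L is quadratic, so its Hessian is the constant matrix H = [[-8, 4, 4], [4, -6, 2], [4, 2, -8]].
Leading principal minors: -8, 32, -64.
Signs alternate −, +, − ⇒ H ≺ 0 ⇒ concave.

concave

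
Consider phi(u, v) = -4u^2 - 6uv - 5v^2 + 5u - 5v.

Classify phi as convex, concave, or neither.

concave

phi is quadratic, so its Hessian is the constant matrix H = [[-8, -6], [-6, -10]].
det(H) = 44, tr(H) = -18.
det(H) > 0 and tr(H) < 0, so H is negative definite everywhere: concave.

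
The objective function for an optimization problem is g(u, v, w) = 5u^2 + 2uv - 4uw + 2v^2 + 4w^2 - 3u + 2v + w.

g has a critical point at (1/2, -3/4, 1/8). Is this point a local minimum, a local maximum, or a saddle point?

The Hessian is constant: H = [[10, 2, -4], [2, 4, 0], [-4, 0, 8]].
Leading principal minors: Δ₁ = 10, Δ₂ = 36, Δ₃ = 224.
All leading minors are positive, so H is positive definite: a local minimum.

local minimum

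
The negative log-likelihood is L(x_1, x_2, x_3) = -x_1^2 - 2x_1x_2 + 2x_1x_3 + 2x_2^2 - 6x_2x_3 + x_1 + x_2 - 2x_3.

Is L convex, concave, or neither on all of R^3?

neither

L is quadratic, so its Hessian is the constant matrix H = [[-2, -2, 2], [-2, 4, -6], [2, -6, 0]].
Leading principal minors: -2, -12, 104.
Neither pattern holds ⇒ H is indefinite ⇒ neither convex nor concave.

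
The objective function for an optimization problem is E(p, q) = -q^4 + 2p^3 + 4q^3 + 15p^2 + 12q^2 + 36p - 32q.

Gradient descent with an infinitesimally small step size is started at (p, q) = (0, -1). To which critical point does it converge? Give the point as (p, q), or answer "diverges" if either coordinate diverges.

(-2, 1)

E is separable, so gradient descent decouples: p follows -∂E/∂p, q follows -∂E/∂q.
∂E/∂p = 6(p + 2)(p + 3); at p=0 this is 36, so p decreases.
∂E/∂q = -4(q - 4)(q - 1)(q + 2); at q=-1 this is -40, so q increases.
p converges to its nearest critical value -2 (a local min of the p-part); q converges to 1. The iterate converges to (-2, 1).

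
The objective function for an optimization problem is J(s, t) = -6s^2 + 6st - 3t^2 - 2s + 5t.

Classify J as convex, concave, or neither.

J is quadratic, so its Hessian is the constant matrix H = [[-12, 6], [6, -6]].
det(H) = 36, tr(H) = -18.
det(H) > 0 and tr(H) < 0, so H is negative definite everywhere: concave.

concave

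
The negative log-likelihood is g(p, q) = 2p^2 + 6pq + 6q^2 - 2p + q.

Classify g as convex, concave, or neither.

g is quadratic, so its Hessian is the constant matrix H = [[4, 6], [6, 12]].
det(H) = 12, tr(H) = 16.
det(H) > 0 and tr(H) > 0, so H is positive definite everywhere: convex.

convex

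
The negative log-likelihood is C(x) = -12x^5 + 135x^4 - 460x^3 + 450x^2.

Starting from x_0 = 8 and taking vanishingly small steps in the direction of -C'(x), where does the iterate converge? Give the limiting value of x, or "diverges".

C'(x) = -60x(x - 5)(x - 3)(x - 1), so C'(8) = -50400.
Gradient descent moves in the -C' direction, i.e. x is increasing.
There is no critical point above x=8, and C' keeps the same sign, so the iterate runs off to +∞.

diverges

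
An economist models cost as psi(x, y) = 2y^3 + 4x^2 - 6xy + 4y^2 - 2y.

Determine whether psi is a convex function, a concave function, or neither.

The term 2y^3 is cubic, so the Hessian is not constant.
∂²psi/∂y² = 12y + 8, which takes both signs as y varies (negative for sufficiently negative y). A diagonal entry of the Hessian changing sign means the Hessian is neither positive- nor negative-semidefinite on all of R^2.

neither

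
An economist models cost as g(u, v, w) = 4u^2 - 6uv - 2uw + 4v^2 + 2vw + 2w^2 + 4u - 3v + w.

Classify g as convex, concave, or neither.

convex

g is quadratic, so its Hessian is the constant matrix H = [[8, -6, -2], [-6, 8, 2], [-2, 2, 4]].
Leading principal minors: 8, 28, 96.
All positive ⇒ H ≻ 0 ⇒ convex.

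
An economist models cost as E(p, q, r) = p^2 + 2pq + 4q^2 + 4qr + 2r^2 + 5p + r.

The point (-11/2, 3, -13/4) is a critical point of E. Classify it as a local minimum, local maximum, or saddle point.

local minimum

The Hessian is constant: H = [[2, 2, 0], [2, 8, 4], [0, 4, 4]].
Leading principal minors: Δ₁ = 2, Δ₂ = 12, Δ₃ = 16.
All leading minors are positive, so H is positive definite: a local minimum.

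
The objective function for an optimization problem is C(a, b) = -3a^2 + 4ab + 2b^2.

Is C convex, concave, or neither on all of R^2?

C is quadratic, so its Hessian is the constant matrix H = [[-6, 4], [4, 4]].
det(H) = -40, tr(H) = -2.
det(H) < 0, so H is indefinite: neither convex nor concave.

neither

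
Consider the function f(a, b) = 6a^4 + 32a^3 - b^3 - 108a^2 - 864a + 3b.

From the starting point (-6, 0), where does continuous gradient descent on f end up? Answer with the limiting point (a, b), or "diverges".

(-4, -1)

f is separable, so gradient descent decouples: a follows -∂f/∂a, b follows -∂f/∂b.
∂f/∂a = 24(a - 3)(a + 3)(a + 4); at a=-6 this is -1296, so a increases.
∂f/∂b = -3(b - 1)(b + 1); at b=0 this is 3, so b decreases.
a converges to its nearest critical value -4 (a local min of the a-part); b converges to -1. The iterate converges to (-4, -1).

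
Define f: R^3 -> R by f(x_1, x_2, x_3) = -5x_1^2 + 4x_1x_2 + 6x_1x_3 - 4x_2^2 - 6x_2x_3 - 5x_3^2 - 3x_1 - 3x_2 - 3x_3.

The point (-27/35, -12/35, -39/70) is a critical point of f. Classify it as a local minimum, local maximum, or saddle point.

local maximum

The Hessian is constant: H = [[-10, 4, 6], [4, -8, -6], [6, -6, -10]].
Leading principal minors: Δ₁ = -10, Δ₂ = 64, Δ₃ = -280.
The minors alternate sign starting negative (−, +, −), so H is negative definite: a local maximum.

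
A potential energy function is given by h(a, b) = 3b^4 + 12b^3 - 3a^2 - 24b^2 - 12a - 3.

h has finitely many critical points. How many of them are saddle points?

h separates as a function of a plus a function of b, so ∇h=0 decouples.
∂h/∂a = -6(a + 2) = 0 at a ∈ {-2}; ∂h/∂b = 12b(b - 1)(b + 4) = 0 at b ∈ {-4, 0, 1}.
The Hessian is diagonal: diag(h_aa, h_bb). Second derivatives: h_aa(-2)=-6; h_bb(-4)=240, h_bb(0)=-48, h_bb(1)=60.
Saddle points occur where the two diagonal entries have opposite signs: (-2, -4), (-2, 1). Count: 2.

2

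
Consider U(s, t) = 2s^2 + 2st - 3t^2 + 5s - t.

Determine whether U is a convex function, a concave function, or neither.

U is quadratic, so its Hessian is the constant matrix H = [[4, 2], [2, -6]].
det(H) = -28, tr(H) = -2.
det(H) < 0, so H is indefinite: neither convex nor concave.

neither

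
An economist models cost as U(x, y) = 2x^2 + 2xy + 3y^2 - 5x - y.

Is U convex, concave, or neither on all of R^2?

convex

U is quadratic, so its Hessian is the constant matrix H = [[4, 2], [2, 6]].
det(H) = 20, tr(H) = 10.
det(H) > 0 and tr(H) > 0, so H is positive definite everywhere: convex.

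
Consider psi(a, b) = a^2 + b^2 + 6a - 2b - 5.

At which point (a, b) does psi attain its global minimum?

(-3, 1)

psi(a,b) separates as P(a) + Q(b) − 5, so its minimum is min P + min Q − 5.
P'(a) = 2a + 6 vanishes at a ∈ {-3}; Q'(b) = 2b - 2 vanishes at b ∈ {1}.
Local minima of P (where P''>0): P(-3)=-9. Local minima of Q: Q(1)=-1.
So the global minimum of psi is P(-3) + Q(1) − 5 = -9 − 1 − 5 = -15, attained at (-3, 1).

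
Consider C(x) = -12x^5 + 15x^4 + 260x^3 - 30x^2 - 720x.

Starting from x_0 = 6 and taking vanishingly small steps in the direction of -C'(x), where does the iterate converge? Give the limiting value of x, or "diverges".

C'(x) = -60(x - 4)(x - 1)(x + 1)(x + 3), so C'(6) = -37800.
Gradient descent moves in the -C' direction, i.e. x is increasing.
There is no critical point above x=6, and C' keeps the same sign, so the iterate runs off to +∞.

diverges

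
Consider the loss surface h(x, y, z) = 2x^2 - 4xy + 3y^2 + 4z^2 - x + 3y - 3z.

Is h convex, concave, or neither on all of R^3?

convex

h is quadratic, so its Hessian is the constant matrix H = [[4, -4, 0], [-4, 6, 0], [0, 0, 8]].
Leading principal minors: 4, 8, 64.
All positive ⇒ H ≻ 0 ⇒ convex.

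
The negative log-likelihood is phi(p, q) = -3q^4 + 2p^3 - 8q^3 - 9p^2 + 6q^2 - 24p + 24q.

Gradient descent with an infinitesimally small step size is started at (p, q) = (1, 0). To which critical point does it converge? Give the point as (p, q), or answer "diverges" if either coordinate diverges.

(4, -1)

phi is separable, so gradient descent decouples: p follows -∂phi/∂p, q follows -∂phi/∂q.
∂phi/∂p = 6(p - 4)(p + 1); at p=1 this is -36, so p increases.
∂phi/∂q = -12(q - 1)(q + 1)(q + 2); at q=0 this is 24, so q decreases.
p converges to its nearest critical value 4 (a local min of the p-part); q converges to -1. The iterate converges to (4, -1).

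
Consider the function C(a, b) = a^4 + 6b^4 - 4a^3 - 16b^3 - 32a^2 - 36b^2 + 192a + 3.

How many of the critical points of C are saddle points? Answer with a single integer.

4

C separates as a function of a plus a function of b, so ∇C=0 decouples.
∂C/∂a = 4(a - 4)(a - 3)(a + 4) = 0 at a ∈ {-4, 3, 4}; ∂C/∂b = 24b(b - 3)(b + 1) = 0 at b ∈ {-1, 0, 3}.
The Hessian is diagonal: diag(C_aa, C_bb). Second derivatives: C_aa(-4)=224, C_aa(3)=-28, C_aa(4)=32; C_bb(-1)=96, C_bb(0)=-72, C_bb(3)=288.
Saddle points occur where the two diagonal entries have opposite signs: (-4, 0), (3, -1), (3, 3), (4, 0). Count: 4.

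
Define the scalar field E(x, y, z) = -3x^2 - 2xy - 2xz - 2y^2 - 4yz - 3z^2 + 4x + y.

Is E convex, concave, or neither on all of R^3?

concave

E is quadratic, so its Hessian is the constant matrix H = [[-6, -2, -2], [-2, -4, -4], [-2, -4, -6]].
Leading principal minors: -6, 20, -40.
Signs alternate −, +, − ⇒ H ≺ 0 ⇒ concave.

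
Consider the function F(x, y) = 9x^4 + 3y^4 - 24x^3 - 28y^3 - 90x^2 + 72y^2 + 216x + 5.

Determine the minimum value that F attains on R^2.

F(x,y) separates as P(x) + Q(y) + 5, so its minimum is min P + min Q + 5.
P'(x) = 36(x - 3)(x - 1)(x + 2) vanishes at x ∈ {-2, 1, 3}; Q'(y) = 12y(y - 4)(y - 3) vanishes at y ∈ {0, 3, 4}.
Local minima of P (where P''>0): P(-2)=-456, P(3)=-81. Local minima of Q: Q(0)=0, Q(4)=128.
So the global minimum of F is P(-2) + Q(0) + 5 = -456 + 0 + 5 = -451, attained at (-2, 0).

-451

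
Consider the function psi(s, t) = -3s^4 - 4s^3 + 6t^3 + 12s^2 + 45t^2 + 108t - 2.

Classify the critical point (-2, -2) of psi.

saddle point

The mixed partial ∂²psi/∂s∂t is 0, so the Hessian at any point is diag(psi_ss, psi_tt) = diag(12(-3s^2 - 2s + 2), 18(2t + 5)).
At (-2, -2): H = diag(-72, 18).
The eigenvalues have opposite signs, so H is indefinite: a saddle point.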